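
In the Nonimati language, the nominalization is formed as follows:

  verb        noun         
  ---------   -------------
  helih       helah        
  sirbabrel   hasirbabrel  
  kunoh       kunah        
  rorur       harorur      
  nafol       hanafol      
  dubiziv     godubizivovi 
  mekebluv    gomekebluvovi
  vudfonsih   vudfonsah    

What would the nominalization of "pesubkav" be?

helih and dubiziv both have last vowel 'i' yet inflect differently (helah, godubizivovi), so the last vowel is not what conditions the rule; the final letter is.
"pesubkav" ends in -v. The stems ending in -v (mekebluv → gomekebluvovi, dubiziv → godubizivovi) add go- … -ovi around the stem.
The other patterns: stems ending in -h change the last vowel to 'a'; stems ending in -l or -r add the prefix ha-.
So pesubkav → gopesubkavovi.

gopesubkavovi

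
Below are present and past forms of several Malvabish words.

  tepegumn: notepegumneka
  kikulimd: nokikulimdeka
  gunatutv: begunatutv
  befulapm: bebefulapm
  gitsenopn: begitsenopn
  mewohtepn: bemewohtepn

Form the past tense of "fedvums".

nofedvumseka

tepegumn and gitsenopn both end in -n yet inflect differently (notepegumneka, begitsenopn), so the final letter is not what conditions the rule; the second-to-last letter is.
"fedvums" has second-to-last letter 'm'. The stems whose second-to-last letter is 'm' (tepegumn → notepegumneka, kikulimd → nokikulimdeka) add no- … -eka around the stem.
So fedvums → nofedvumseka.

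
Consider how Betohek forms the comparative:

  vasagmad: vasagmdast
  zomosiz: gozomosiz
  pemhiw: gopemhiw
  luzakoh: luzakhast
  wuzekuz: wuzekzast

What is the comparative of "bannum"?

zomosiz and wuzekuz both end in -z yet inflect differently (gozomosiz, wuzekzast), so the final letter is not what conditions the rule; the last vowel is.
"bannum" has last vowel 'u'. The one such stem in the data (wuzekuz → wuzekzast) deletes the last vowel and adds -ast (as do vasagmad, luzakoh), so the same rule applies.
The other pattern: stems whose last vowel is 'i' add the prefix go-.
So bannum → bannmast.

bannmast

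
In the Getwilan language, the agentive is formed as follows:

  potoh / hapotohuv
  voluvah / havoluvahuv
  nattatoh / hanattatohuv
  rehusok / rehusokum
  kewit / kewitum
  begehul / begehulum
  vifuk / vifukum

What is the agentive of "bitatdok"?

bitatdokum

potoh and rehusok both have last vowel 'o' yet inflect differently (hapotohuv, rehusokum), so the last vowel is not what conditions the rule; the final letter is.
"bitatdok" ends in -k. The stems ending in -k (rehusok → rehusokum, vifuk → vifukum) add -um.
So bitatdok → bitatdokum.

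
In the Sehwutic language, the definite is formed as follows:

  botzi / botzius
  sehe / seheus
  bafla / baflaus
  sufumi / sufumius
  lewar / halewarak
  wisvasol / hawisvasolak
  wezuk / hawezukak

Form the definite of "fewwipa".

bafla and lewar both have last vowel 'a' yet inflect differently (baflaus, halewarak), so the last vowel is not what conditions the rule; whether the stem ends in a vowel or a consonant is.
"fewwipa" ends in a vowel. The stems ending in a vowel (botzi → botzius, sehe → seheus, bafla → baflaus) add -us.
The other pattern: stems ending in a consonant add ha- … -ak around the stem.
So fewwipa → fewwipaus.

fewwipaus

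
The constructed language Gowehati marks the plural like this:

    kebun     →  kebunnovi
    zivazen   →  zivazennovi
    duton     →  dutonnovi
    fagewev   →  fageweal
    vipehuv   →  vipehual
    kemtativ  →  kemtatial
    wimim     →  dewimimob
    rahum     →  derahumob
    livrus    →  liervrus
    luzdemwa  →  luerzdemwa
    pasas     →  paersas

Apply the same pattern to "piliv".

"piliv" ends in -v. The stems ending in -v (fagewev → fageweal, vipehuv → vipehual, kemtativ → kemtatial) drop the final letter and add -al.
The other patterns: stems ending in -n double the final consonant and add -ovi; stems ending in -m add de- … -ob around the stem; stems ending in -a or -s insert -er- after the first vowel.
So piliv → pilial.

pilial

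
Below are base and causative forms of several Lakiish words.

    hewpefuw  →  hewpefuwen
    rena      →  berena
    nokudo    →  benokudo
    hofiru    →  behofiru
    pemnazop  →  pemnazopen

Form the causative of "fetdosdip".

fetdosdipen

hewpefuw and hofiru both have last vowel 'u' yet inflect differently (hewpefuwen, behofiru), so the last vowel is not what conditions the rule; whether the stem ends in a vowel or a consonant is.
"fetdosdip" ends in a consonant. The stems ending in a consonant (pemnazop → pemnazopen, hewpefuw → hewpefuwen) add -en.
So fetdosdip → fetdosdipen.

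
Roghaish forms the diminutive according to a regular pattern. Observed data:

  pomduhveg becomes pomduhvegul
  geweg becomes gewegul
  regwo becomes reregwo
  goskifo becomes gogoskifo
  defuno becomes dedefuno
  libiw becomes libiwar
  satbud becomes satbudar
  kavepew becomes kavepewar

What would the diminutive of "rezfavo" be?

pomduhveg and kavepew both have last vowel 'e' yet inflect differently (pomduhvegul, kavepewar), so the last vowel is not what conditions the rule; the final letter is.
"rezfavo" ends in -o. The stems ending in -o (regwo → reregwo, goskifo → gogoskifo, defuno → dedefuno) repeat the first consonant+vowel as a prefix.
So rezfavo → rerezfavo.

rerezfavo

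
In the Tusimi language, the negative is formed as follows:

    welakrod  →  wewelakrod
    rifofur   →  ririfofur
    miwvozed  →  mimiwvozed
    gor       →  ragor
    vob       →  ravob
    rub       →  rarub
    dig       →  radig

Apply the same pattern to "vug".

rifofur and gor both end in -r yet inflect differently (ririfofur, ragor), so the final letter is not what conditions the rule; the number of vowels is.
"vug" has 1 vowel. The stems with 1 vowel (gor → ragor, vob → ravob, rub → rarub) add the prefix ra-.
The other pattern: stems with 3 vowels repeat the first consonant+vowel as a prefix.
So vug → ravug.

ravug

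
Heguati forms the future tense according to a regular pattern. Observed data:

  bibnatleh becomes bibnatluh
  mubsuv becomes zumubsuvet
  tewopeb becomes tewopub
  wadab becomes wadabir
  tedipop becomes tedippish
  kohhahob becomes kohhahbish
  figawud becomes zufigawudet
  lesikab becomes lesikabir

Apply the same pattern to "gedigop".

gedigpish

lesikab and kohhahob both end in -b yet inflect differently (lesikabir, kohhahbish), so the final letter is not what conditions the rule; the last vowel is.
"gedigop" has last vowel 'o'. The stems whose last vowel is 'o' (kohhahob → kohhahbish, tedipop → tedippish) delete the last vowel and add -ish.
So gedigop → gedigpish.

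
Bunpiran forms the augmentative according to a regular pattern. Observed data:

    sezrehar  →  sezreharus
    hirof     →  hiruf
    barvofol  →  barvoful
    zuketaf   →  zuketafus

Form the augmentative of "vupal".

hirof and zuketaf both end in -f yet inflect differently (hiruf, zuketafus), so the final letter is not what conditions the rule; the last vowel is.
"vupal" has last vowel 'a'. The stems whose last vowel is 'a' (zuketaf → zuketafus, sezrehar → sezreharus) add -us.
The other pattern: stems whose last vowel is 'o' change the last vowel to 'u'.
So vupal → vupalus.

vupalus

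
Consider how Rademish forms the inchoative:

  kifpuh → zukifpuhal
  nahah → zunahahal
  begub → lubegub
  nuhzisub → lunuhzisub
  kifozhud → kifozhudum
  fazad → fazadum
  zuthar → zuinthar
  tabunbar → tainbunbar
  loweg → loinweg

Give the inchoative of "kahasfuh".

zukahasfuhal

kifpuh and begub both have last vowel 'u' yet inflect differently (zukifpuhal, lubegub), so the last vowel is not what conditions the rule; the final letter is.
"kahasfuh" ends in -h. The stems ending in -h (kifpuh → zukifpuhal, nahah → zunahahal) add zu- … -al around the stem.
The other patterns: stems ending in -b add the prefix lu-; stems ending in -d add -um; stems ending in -g or -r insert -in- after the first vowel.
So kahasfuh → zukahasfuhal.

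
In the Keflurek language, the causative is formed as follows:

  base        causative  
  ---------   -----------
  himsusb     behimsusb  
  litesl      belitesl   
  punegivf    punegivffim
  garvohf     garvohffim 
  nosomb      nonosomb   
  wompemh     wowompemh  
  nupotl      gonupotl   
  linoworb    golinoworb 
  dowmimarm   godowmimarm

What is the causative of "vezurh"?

govezurh

himsusb and nosomb both end in -b yet inflect differently (behimsusb, nonosomb), so the final letter is not what conditions the rule; the second-to-last letter is.
"vezurh" has second-to-last letter 'r'. The stems whose second-to-last letter is 'r' (linoworb → golinoworb, dowmimarm → godowmimarm) add the prefix go-.
So vezurh → govezurh.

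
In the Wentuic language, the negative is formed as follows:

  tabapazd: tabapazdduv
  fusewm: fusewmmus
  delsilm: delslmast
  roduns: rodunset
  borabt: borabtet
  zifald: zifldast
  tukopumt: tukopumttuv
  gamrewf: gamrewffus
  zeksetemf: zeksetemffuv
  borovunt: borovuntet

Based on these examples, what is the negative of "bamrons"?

zifald and tabapazd both end in -d yet inflect differently (zifldast, tabapazdduv), so the final letter is not what conditions the rule; the second-to-last letter is.
"bamrons" has second-to-last letter 'n'. The stems whose second-to-last letter is 'n' (roduns → rodunset, borovunt → borovuntet) add -et.
So bamrons → bamronset.

bamronset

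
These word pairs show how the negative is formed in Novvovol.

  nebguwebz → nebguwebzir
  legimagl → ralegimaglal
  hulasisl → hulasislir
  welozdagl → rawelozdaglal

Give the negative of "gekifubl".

legimagl and hulasisl both end in -l yet inflect differently (ralegimaglal, hulasislir), so the final letter is not what conditions the rule; the second-to-last letter is.
"gekifubl" has second-to-last letter 'b'. The one such stem in the data (nebguwebz → nebguwebzir) adds -ir, so the same rule applies.
So gekifubl → gekifublir.

gekifublir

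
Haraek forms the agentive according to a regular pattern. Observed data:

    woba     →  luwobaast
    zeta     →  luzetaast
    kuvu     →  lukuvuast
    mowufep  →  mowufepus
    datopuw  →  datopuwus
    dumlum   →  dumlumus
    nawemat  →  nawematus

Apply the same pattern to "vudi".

luvudiast

kuvu and datopuw both have last vowel 'u' yet inflect differently (lukuvuast, datopuwus), so the last vowel is not what conditions the rule; whether the stem ends in a vowel or a consonant is.
"vudi" ends in a vowel. The stems ending in a vowel (woba → luwobaast, zeta → luzetaast, kuvu → lukuvuast) add lu- … -ast around the stem.
So vudi → luvudiast.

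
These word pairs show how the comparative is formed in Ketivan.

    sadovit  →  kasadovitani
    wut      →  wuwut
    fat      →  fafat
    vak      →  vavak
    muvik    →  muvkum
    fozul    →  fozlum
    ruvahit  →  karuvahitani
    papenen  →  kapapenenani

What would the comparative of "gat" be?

vak and muvik both end in -k yet inflect differently (vavak, muvkum), so the final letter is not what conditions the rule; the number of vowels is.
"gat" has 1 vowel. The stems with 1 vowel (wut → wuwut, vak → vavak, fat → fafat) repeat the first consonant+vowel as a prefix.
The other patterns: stems with 2 vowels delete the last vowel and add -um; stems with 3 vowels add ka- … -ani around the stem.
So gat → gagat.

gagat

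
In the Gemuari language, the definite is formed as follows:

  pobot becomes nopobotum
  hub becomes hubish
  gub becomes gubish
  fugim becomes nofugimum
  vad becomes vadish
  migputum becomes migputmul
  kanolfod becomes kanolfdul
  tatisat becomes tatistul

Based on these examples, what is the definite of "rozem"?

norozemum

vad and kanolfod both end in -d yet inflect differently (vadish, kanolfdul), so the final letter is not what conditions the rule; the number of vowels is.
"rozem" has 2 vowels. The stems with 2 vowels (pobot → nopobotum, fugim → nofugimum) add no- … -um around the stem.
The other patterns: stems with 1 vowel add -ish; stems with 3 vowels delete the last vowel and add -ul.
So rozem → norozemum.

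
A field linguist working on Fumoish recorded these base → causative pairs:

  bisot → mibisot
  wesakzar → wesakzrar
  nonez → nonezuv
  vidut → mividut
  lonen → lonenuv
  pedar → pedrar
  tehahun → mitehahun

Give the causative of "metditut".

mimetditut

lonen and tehahun both end in -n yet inflect differently (lonenuv, mitehahun), so the final letter is not what conditions the rule; the last vowel is.
"metditut" has last vowel 'u'. The stems whose last vowel is 'u' (tehahun → mitehahun, vidut → mividut) add the prefix mi-.
The other patterns: stems whose last vowel is 'e' add -uv; stems whose last vowel is 'a' delete the last vowel and add -ar.
So metditut → mimetditut.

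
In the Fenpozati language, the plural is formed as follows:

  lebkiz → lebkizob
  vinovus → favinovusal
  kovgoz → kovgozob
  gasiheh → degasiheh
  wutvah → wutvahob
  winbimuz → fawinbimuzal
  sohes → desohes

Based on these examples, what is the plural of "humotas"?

vinovus and sohes both end in -s yet inflect differently (favinovusal, desohes), so the final letter is not what conditions the rule; the last vowel is.
"humotas" has last vowel 'a'. The one such stem in the data (wutvah → wutvahob) adds -ob, so the same rule applies.
So humotas → humotasob.

humotasob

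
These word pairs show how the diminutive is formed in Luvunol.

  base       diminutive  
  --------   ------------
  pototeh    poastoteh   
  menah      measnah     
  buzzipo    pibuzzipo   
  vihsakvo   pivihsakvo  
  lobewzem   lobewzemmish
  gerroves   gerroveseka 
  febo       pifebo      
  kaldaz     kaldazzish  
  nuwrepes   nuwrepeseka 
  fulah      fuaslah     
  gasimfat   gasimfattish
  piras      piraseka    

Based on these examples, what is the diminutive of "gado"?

pototeh and nuwrepes both have last vowel 'e' yet inflect differently (poastoteh, nuwrepeseka), so the last vowel is not what conditions the rule; the final letter is.
"gado" ends in -o. The stems ending in -o (vihsakvo → pivihsakvo, febo → pifebo, buzzipo → pibuzzipo) add the prefix pi-.
The other patterns: stems ending in -h insert -as- after the first vowel; stems ending in -s add -eka; stems ending in -m, -t or -z double the final consonant and add -ish.
So gado → pigado.

pigado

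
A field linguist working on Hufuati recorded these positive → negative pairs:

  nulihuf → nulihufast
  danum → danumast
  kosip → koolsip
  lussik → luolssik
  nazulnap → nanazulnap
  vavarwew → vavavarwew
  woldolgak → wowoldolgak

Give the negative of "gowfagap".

gogowfagap

kosip and nazulnap both end in -p yet inflect differently (koolsip, nanazulnap), so the final letter is not what conditions the rule; the last vowel is.
"gowfagap" has last vowel 'a'. The stems whose last vowel is 'a' (nazulnap → nanazulnap, woldolgak → wowoldolgak) repeat the first consonant+vowel as a prefix.
The other patterns: stems whose last vowel is 'u' add -ast; stems whose last vowel is 'i' insert -ol- after the first vowel.
So gowfagap → gogowfagap.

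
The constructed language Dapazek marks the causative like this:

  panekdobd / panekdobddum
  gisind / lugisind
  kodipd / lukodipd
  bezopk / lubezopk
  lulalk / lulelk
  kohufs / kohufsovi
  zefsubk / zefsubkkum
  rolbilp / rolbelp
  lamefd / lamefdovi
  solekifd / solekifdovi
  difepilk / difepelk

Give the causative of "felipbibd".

zefsubk and lulalk both end in -k yet inflect differently (zefsubkkum, lulelk), so the final letter is not what conditions the rule; the second-to-last letter is.
"felipbibd" has second-to-last letter 'b'. The stems whose second-to-last letter is 'b' (panekdobd → panekdobddum, zefsubk → zefsubkkum) double the final consonant and add -um.
The other patterns: stems whose second-to-last letter is 'l' change the last vowel to 'e'; stems whose second-to-last letter is 'f' add -ovi; stems whose second-to-last letter is 'n' or 'p' add the prefix lu-.
So felipbibd → felipbibddum.

felipbibddum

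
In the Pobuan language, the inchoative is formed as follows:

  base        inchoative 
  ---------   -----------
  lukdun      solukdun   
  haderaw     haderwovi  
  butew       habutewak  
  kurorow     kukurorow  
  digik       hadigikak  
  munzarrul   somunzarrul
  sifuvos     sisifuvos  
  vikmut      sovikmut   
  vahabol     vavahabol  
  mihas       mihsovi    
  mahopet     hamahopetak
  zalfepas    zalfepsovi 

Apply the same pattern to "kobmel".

hakobmelak

munzarrul and vahabol both end in -l yet inflect differently (somunzarrul, vavahabol), so the final letter is not what conditions the rule; the last vowel is.
"kobmel" has last vowel 'e'. The stems whose last vowel is 'e' (mahopet → hamahopetak, butew → habutewak) add ha- … -ak around the stem.
The other patterns: stems whose last vowel is 'u' add the prefix so-; stems whose last vowel is 'o' repeat the first consonant+vowel as a prefix; stems whose last vowel is 'a' delete the last vowel and add -ovi.
So kobmel → hakobmelak.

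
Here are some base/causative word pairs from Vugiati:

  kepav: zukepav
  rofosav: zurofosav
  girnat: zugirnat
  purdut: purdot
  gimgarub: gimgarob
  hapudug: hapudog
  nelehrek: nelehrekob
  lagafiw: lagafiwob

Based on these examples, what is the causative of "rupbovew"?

"rupbovew" has last vowel 'e'. The one such stem in the data (nelehrek → nelehrekob) adds -ob, so the same rule applies.
The other patterns: stems whose last vowel is 'a' add the prefix zu-; stems whose last vowel is 'u' change the last vowel to 'o'.
So rupbovew → rupbovewob.

rupbovewob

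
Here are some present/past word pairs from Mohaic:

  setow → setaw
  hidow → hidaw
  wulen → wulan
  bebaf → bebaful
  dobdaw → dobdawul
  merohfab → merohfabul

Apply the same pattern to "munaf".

munaful

dobdaw and setow both end in -w yet inflect differently (dobdawul, setaw), so the final letter is not what conditions the rule; the last vowel is.
"munaf" has last vowel 'a'. The stems whose last vowel is 'a' (dobdaw → dobdawul, bebaf → bebaful, merohfab → merohfabul) add -ul.
The other pattern: stems whose last vowel is 'e' or 'o' change the last vowel to 'a'.
So munaf → munaful.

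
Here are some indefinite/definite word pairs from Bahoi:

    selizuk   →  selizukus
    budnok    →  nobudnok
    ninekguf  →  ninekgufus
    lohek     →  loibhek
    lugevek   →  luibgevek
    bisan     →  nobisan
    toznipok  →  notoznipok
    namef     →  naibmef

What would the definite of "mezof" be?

nomezof

ninekguf and namef both end in -f yet inflect differently (ninekgufus, naibmef), so the final letter is not what conditions the rule; the last vowel is.
"mezof" has last vowel 'o'. The stems whose last vowel is 'o' (toznipok → notoznipok, budnok → nobudnok) add the prefix no-.
So mezof → nomezof.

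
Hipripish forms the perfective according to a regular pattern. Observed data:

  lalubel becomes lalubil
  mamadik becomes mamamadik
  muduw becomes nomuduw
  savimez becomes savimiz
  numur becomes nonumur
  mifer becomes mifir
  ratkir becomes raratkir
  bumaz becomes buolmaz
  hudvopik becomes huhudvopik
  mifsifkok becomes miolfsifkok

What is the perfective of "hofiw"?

hohofiw

numur and ratkir both end in -r yet inflect differently (nonumur, raratkir), so the final letter is not what conditions the rule; the last vowel is.
"hofiw" has last vowel 'i'. The stems whose last vowel is 'i' (mamadik → mamamadik, ratkir → raratkir, hudvopik → huhudvopik) repeat the first consonant+vowel as a prefix.
The other patterns: stems whose last vowel is 'u' add the prefix no-; stems whose last vowel is 'a' or 'o' insert -ol- after the first vowel; stems whose last vowel is 'e' change the last vowel to 'i'.
So hofiw → hohofiw.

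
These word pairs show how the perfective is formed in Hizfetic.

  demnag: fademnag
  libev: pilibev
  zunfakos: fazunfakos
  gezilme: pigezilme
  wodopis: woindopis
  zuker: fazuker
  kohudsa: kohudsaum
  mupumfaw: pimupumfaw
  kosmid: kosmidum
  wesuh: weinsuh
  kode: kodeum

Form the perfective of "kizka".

kizkaum

zunfakos and wodopis both end in -s yet inflect differently (fazunfakos, woindopis), so the final letter is not what conditions the rule; the first letter is.
"kizka" begins with k-. The stems beginning with k- (kosmid → kosmidum, kohudsa → kohudsaum, kode → kodeum) add -um.
The other patterns: stems beginning with d- or z- add the prefix fa-; stems beginning with w- insert -in- after the first vowel; stems beginning with g-, l- or m- add the prefix pi-.
So kizka → kizkaum.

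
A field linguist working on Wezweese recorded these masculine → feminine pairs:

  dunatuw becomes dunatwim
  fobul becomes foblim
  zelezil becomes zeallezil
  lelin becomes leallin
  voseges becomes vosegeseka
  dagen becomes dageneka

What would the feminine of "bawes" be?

"bawes" has last vowel 'e'. The stems whose last vowel is 'e' (voseges → vosegeseka, dagen → dageneka) add -eka.
So bawes → baweseka.

baweseka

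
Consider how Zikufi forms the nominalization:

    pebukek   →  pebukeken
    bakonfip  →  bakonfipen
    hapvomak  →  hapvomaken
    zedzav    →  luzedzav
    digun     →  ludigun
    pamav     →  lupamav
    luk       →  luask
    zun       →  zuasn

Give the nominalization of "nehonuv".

nehonuven

zun and digun both end in -n yet inflect differently (zuasn, ludigun), so the final letter is not what conditions the rule; the number of vowels is.
"nehonuv" has 3 vowels. The stems with 3 vowels (pebukek → pebukeken, bakonfip → bakonfipen, hapvomak → hapvomaken) add -en.
So nehonuv → nehonuven.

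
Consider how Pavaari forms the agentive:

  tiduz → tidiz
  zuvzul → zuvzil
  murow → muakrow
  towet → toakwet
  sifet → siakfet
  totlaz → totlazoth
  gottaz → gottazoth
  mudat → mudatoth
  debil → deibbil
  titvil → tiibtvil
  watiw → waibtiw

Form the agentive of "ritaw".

tiduz and totlaz both end in -z yet inflect differently (tidiz, totlazoth), so the final letter is not what conditions the rule; the last vowel is.
"ritaw" has last vowel 'a'. The stems whose last vowel is 'a' (totlaz → totlazoth, gottaz → gottazoth, mudat → mudatoth) add -oth.
So ritaw → ritawoth.

ritawoth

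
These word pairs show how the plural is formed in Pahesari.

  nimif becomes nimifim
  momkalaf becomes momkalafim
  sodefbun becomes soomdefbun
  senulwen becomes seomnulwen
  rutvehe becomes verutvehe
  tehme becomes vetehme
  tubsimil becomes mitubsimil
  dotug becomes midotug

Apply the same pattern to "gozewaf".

gozewafim

senulwen and rutvehe both have last vowel 'e' yet inflect differently (seomnulwen, verutvehe), so the last vowel is not what conditions the rule; the final letter is.
"gozewaf" ends in -f. The stems ending in -f (nimif → nimifim, momkalaf → momkalafim) add -im.
So gozewaf → gozewafim.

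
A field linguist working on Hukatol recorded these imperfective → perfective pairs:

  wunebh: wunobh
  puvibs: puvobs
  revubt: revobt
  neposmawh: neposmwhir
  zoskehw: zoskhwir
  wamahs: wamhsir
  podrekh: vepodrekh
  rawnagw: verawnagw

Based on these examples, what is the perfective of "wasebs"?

wasobs

"wasebs" has second-to-last letter 'b'. The stems whose second-to-last letter is 'b' (wunebh → wunobh, puvibs → puvobs, revubt → revobt) change the last vowel to 'o'.
So wasebs → wasobs.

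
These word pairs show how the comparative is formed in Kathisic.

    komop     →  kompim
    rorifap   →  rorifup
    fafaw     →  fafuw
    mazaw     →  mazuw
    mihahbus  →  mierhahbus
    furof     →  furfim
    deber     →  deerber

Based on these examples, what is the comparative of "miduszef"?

mierduszef

"miduszef" has last vowel 'e'. The one such stem in the data (deber → deerber) inserts -er- after the first vowel (as does mihahbus), so the same rule applies.
So miduszef → mierduszef.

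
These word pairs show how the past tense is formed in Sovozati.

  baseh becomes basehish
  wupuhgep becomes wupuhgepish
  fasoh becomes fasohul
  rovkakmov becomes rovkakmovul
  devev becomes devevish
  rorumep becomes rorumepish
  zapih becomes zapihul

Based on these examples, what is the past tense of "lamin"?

devev and rovkakmov both end in -v yet inflect differently (devevish, rovkakmovul), so the final letter is not what conditions the rule; the last vowel is.
"lamin" has last vowel 'i'. The one such stem in the data (zapih → zapihul) adds -ul, so the same rule applies.
The other pattern: stems whose last vowel is 'e' add -ish.
So lamin → laminul.

laminul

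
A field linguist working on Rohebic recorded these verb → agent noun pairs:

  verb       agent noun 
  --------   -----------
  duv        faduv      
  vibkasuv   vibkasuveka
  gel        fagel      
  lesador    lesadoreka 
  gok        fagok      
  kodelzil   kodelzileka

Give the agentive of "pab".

fapab

kodelzil and gel both end in -l yet inflect differently (kodelzileka, fagel), so the final letter is not what conditions the rule; the number of vowels is.
"pab" has 1 vowel. The stems with 1 vowel (gel → fagel, gok → fagok, duv → faduv) add the prefix fa-.
So pab → fapab.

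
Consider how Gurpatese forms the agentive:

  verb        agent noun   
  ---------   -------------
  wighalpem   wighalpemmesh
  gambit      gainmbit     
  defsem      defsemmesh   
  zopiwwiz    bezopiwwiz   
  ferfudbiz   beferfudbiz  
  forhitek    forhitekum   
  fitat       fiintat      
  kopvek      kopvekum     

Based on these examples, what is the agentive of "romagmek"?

romagmekum

wighalpem and forhitek both have last vowel 'e' yet inflect differently (wighalpemmesh, forhitekum), so the last vowel is not what conditions the rule; the final letter is.
"romagmek" ends in -k. The stems ending in -k (forhitek → forhitekum, kopvek → kopvekum) add -um.
So romagmek → romagmekum.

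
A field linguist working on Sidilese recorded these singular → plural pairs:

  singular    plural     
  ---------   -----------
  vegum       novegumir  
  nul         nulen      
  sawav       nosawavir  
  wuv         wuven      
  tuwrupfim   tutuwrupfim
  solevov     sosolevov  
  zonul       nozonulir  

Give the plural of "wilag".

wuv and sawav both end in -v yet inflect differently (wuven, nosawavir), so the final letter is not what conditions the rule; the number of vowels is.
"wilag" has 2 vowels. The stems with 2 vowels (sawav → nosawavir, vegum → novegumir, zonul → nozonulir) add no- … -ir around the stem.
So wilag → nowilagir.

nowilagir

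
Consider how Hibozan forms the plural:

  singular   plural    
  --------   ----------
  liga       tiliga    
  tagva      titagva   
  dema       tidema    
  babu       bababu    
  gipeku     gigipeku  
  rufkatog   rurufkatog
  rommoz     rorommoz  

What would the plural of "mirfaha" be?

liga and babu both have 2 vowels yet inflect differently (tiliga, bababu), so the number of vowels is not what conditions the rule; the final letter is.
"mirfaha" ends in -a. The stems ending in -a (liga → tiliga, tagva → titagva, dema → tidema) add the prefix ti-.
So mirfaha → timirfaha.

timirfaha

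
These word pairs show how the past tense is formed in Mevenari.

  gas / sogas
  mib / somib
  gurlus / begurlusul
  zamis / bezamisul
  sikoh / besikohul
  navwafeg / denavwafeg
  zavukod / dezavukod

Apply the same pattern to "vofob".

gas and gurlus both end in -s yet inflect differently (sogas, begurlusul), so the final letter is not what conditions the rule; the number of vowels is.
"vofob" has 2 vowels. The stems with 2 vowels (gurlus → begurlusul, zamis → bezamisul, sikoh → besikohul) add be- … -ul around the stem.
So vofob → bevofobul.

bevofobul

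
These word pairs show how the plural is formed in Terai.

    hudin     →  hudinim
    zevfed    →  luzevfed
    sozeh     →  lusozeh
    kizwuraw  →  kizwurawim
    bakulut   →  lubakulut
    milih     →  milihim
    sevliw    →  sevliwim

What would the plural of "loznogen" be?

luloznogen

milih and sozeh both end in -h yet inflect differently (milihim, lusozeh), so the final letter is not what conditions the rule; the last vowel is.
"loznogen" has last vowel 'e'. The stems whose last vowel is 'e' (sozeh → lusozeh, zevfed → luzevfed) add the prefix lu-.
So loznogen → luloznogen.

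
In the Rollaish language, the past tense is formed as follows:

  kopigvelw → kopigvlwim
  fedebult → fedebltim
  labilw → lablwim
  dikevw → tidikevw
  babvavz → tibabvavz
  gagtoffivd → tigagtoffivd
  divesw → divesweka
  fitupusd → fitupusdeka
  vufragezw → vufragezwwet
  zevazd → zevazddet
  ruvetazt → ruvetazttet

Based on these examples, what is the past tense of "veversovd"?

kopigvelw and dikevw both end in -w yet inflect differently (kopigvlwim, tidikevw), so the final letter is not what conditions the rule; the second-to-last letter is.
"veversovd" has second-to-last letter 'v'. The stems whose second-to-last letter is 'v' (dikevw → tidikevw, babvavz → tibabvavz, gagtoffivd → tigagtoffivd) add the prefix ti-.
So veversovd → tiveversovd.

tiveversovd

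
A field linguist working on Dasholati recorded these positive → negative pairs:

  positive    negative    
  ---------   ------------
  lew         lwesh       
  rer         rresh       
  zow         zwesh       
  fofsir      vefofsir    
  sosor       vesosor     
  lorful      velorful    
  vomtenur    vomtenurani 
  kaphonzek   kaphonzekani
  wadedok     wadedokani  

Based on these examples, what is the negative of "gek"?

rer and fofsir both end in -r yet inflect differently (rresh, vefofsir), so the final letter is not what conditions the rule; the number of vowels is.
"gek" has 1 vowel. The stems with 1 vowel (lew → lwesh, rer → rresh, zow → zwesh) delete the last vowel and add -esh.
The other patterns: stems with 2 vowels add the prefix ve-; stems with 3 vowels add -ani.
So gek → gkesh.

gkesh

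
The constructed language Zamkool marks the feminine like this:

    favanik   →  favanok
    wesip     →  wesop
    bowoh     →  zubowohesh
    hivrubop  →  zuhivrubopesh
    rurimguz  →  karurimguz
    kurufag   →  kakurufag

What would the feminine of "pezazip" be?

wesip and hivrubop both end in -p yet inflect differently (wesop, zuhivrubopesh), so the final letter is not what conditions the rule; the last vowel is.
"pezazip" has last vowel 'i'. The stems whose last vowel is 'i' (favanik → favanok, wesip → wesop) change the last vowel to 'o'.
The other patterns: stems whose last vowel is 'o' add zu- … -esh around the stem; stems whose last vowel is 'a' or 'u' add the prefix ka-.
So pezazip → pezazop.

pezazop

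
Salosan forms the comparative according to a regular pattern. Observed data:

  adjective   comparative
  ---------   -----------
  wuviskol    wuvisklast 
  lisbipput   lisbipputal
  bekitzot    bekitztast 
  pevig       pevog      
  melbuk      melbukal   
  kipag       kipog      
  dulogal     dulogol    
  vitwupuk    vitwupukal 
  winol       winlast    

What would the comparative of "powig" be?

bekitzot and lisbipput both end in -t yet inflect differently (bekitztast, lisbipputal), so the final letter is not what conditions the rule; the last vowel is.
"powig" has last vowel 'i'. The one such stem in the data (pevig → pevog) changes the last vowel to 'o' (as do dulogal, kipag), so the same rule applies.
The other patterns: stems whose last vowel is 'o' delete the last vowel and add -ast; stems whose last vowel is 'u' add -al.
So powig → powog.

powog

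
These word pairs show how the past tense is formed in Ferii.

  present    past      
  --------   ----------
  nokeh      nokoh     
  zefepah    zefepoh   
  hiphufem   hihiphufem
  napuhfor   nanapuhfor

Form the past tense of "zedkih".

"zedkih" ends in -h. The stems ending in -h (nokeh → nokoh, zefepah → zefepoh) change the last vowel to 'o'.
The other pattern: stems ending in -m or -r repeat the first consonant+vowel as a prefix.
So zedkih → zedkoh.

zedkoh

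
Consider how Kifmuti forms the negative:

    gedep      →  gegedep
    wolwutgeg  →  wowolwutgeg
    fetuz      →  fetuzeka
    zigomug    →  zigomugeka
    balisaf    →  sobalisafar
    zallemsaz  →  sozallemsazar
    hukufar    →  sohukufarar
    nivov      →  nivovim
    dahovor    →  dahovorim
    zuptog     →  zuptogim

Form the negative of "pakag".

wolwutgeg and zigomug both end in -g yet inflect differently (wowolwutgeg, zigomugeka), so the final letter is not what conditions the rule; the last vowel is.
"pakag" has last vowel 'a'. The stems whose last vowel is 'a' (balisaf → sobalisafar, zallemsaz → sozallemsazar, hukufar → sohukufarar) add so- … -ar around the stem.
So pakag → sopakagar.

sopakagar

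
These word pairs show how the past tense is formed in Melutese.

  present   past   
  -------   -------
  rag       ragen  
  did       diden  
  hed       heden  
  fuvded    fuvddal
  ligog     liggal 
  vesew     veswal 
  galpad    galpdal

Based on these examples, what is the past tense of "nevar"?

nevral

did and fuvded both end in -d yet inflect differently (diden, fuvddal), so the final letter is not what conditions the rule; the number of vowels is.
"nevar" has 2 vowels. The stems with 2 vowels (fuvded → fuvddal, ligog → liggal, vesew → veswal) delete the last vowel and add -al.
So nevar → nevral.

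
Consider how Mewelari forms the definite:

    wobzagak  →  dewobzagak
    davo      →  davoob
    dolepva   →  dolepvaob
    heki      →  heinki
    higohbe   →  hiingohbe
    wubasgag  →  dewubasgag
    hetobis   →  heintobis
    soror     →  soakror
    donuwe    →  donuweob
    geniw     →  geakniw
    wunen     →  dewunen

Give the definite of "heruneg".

heinruneg

"heruneg" begins with h-. The stems beginning with h- (hetobis → heintobis, heki → heinki, higohbe → hiingohbe) insert -in- after the first vowel.
So heruneg → heinruneg.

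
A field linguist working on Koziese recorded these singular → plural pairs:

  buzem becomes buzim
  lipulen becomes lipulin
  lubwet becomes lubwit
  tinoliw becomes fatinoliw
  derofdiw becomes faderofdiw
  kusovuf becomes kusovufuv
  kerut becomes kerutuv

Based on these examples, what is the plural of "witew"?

witiw

lubwet and kerut both end in -t yet inflect differently (lubwit, kerutuv), so the final letter is not what conditions the rule; the last vowel is.
"witew" has last vowel 'e'. The stems whose last vowel is 'e' (buzem → buzim, lipulen → lipulin, lubwet → lubwit) change the last vowel to 'i'.
The other patterns: stems whose last vowel is 'i' add the prefix fa-; stems whose last vowel is 'u' add -uv.
So witew → witiw.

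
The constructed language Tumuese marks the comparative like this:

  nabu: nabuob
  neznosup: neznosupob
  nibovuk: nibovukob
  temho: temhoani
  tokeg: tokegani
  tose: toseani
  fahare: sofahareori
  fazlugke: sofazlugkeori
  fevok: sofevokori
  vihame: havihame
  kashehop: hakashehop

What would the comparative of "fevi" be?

sofeviori

tose and fahare both end in -e yet inflect differently (toseani, sofahareori), so the final letter is not what conditions the rule; the first letter is.
"fevi" begins with f-. The stems beginning with f- (fahare → sofahareori, fazlugke → sofazlugkeori, fevok → sofevokori) add so- … -ori around the stem.
So fevi → sofeviori.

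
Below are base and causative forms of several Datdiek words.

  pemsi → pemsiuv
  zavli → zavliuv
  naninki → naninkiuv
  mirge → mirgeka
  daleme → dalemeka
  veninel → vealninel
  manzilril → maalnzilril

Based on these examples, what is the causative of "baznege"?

mirge and veninel both have last vowel 'e' yet inflect differently (mirgeka, vealninel), so the last vowel is not what conditions the rule; the final letter is.
"baznege" ends in -e. The stems ending in -e (mirge → mirgeka, daleme → dalemeka) drop the final letter and add -eka.
The other patterns: stems ending in -i add -uv; stems ending in -l insert -al- after the first vowel.
So baznege → baznegeka.

baznegeka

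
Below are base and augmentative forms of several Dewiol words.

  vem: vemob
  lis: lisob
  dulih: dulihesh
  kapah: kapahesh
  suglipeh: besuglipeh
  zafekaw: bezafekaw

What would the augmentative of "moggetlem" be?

bemoggetlem

dulih and suglipeh both end in -h yet inflect differently (dulihesh, besuglipeh), so the final letter is not what conditions the rule; the number of vowels is.
"moggetlem" has 3 vowels. The stems with 3 vowels (suglipeh → besuglipeh, zafekaw → bezafekaw) add the prefix be-.
So moggetlem → bemoggetlem.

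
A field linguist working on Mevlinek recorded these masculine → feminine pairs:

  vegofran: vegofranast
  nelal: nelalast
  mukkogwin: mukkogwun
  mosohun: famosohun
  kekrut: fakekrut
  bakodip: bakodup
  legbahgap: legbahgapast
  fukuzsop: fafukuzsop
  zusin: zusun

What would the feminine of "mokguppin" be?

legbahgap and bakodip both end in -p yet inflect differently (legbahgapast, bakodup), so the final letter is not what conditions the rule; the last vowel is.
"mokguppin" has last vowel 'i'. The stems whose last vowel is 'i' (bakodip → bakodup, zusin → zusun, mukkogwin → mukkogwun) change the last vowel to 'u'.
The other patterns: stems whose last vowel is 'a' add -ast; stems whose last vowel is 'o' or 'u' add the prefix fa-.
So mokguppin → mokguppun.

mokguppun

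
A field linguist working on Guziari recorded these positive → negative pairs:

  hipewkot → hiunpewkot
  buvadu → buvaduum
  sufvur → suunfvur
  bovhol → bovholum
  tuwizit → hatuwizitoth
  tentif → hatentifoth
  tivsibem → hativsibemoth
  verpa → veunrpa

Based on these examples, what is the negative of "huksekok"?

huunksekok

tuwizit and hipewkot both end in -t yet inflect differently (hatuwizitoth, hiunpewkot), so the final letter is not what conditions the rule; the first letter is.
"huksekok" begins with h-. The one such stem in the data (hipewkot → hiunpewkot) inserts -un- after the first vowel (as do verpa, sufvur), so the same rule applies.
The other patterns: stems beginning with t- add ha- … -oth around the stem; stems beginning with b- add -um.
So huksekok → huunksekok.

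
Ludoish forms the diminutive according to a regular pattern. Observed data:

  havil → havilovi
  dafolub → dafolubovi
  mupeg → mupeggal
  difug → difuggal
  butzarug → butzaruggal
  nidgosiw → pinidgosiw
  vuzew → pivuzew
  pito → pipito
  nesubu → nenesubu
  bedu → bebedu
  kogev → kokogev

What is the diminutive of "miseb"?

misebovi

dafolub and difug both have last vowel 'u' yet inflect differently (dafolubovi, difuggal), so the last vowel is not what conditions the rule; the final letter is.
"miseb" ends in -b. The one such stem in the data (dafolub → dafolubovi) adds -ovi, so the same rule applies.
The other patterns: stems ending in -g double the final consonant and add -al; stems ending in -o or -w add the prefix pi-; stems ending in -u or -v repeat the first consonant+vowel as a prefix.
So miseb → misebovi.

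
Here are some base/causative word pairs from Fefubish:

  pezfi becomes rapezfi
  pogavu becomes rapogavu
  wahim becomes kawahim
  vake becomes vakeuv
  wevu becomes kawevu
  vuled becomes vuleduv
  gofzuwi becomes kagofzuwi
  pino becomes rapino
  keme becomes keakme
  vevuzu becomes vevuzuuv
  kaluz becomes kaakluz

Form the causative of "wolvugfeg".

kawolvugfeg

"wolvugfeg" begins with w-. The stems beginning with w- (wahim → kawahim, wevu → kawevu) add the prefix ka-.
So wolvugfeg → kawolvugfeg.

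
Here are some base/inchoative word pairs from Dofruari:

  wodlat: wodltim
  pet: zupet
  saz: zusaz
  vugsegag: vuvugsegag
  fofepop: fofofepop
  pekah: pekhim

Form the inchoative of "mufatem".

mumufatem

"mufatem" has 3 vowels. The stems with 3 vowels (fofepop → fofofepop, vugsegag → vuvugsegag) repeat the first consonant+vowel as a prefix.
So mufatem → mumufatem.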